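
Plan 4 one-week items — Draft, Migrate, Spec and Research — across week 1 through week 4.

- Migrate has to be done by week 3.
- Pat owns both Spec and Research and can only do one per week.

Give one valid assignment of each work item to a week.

Migrate=week 1; Research=week 2; Draft=week 1; Spec=week 1

Checking: Spec(week 1) != Research(week 2); Migrate=week 1 in [week 1,week 3].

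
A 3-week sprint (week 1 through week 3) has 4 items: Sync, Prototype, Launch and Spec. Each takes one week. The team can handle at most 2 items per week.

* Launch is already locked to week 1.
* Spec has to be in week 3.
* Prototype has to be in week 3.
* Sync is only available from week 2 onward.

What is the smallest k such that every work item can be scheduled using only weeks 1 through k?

With at most 2 per week and 4 work items, at least 2 weeks are needed.
Prototype can't be placed before week 3, so the schedule must run through at least week 3.
3 works (last occupied week: week 3): for example Spec=week 3, Launch=week 1, Prototype=week 3, Sync=week 2.

3 weeks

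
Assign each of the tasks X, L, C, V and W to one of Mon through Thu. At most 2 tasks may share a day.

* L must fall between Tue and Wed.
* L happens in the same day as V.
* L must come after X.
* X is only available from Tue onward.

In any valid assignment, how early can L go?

Wed

L is available from Tue; precedence pushes L to at least Wed; L's own window allows nothing later than Wed.
L at Wed is achievable: C -> Mon; L -> Wed; W -> Mon; X -> Tue; V -> Wed.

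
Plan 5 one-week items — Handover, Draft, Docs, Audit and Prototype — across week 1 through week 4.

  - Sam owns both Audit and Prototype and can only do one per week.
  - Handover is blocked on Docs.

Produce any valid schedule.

Docs in week 1; Prototype in week 2; Audit in week 1; Draft in week 1; Handover in week 2

Checking: Docs(week 1) before Handover(week 2); Audit(week 1) != Prototype(week 2).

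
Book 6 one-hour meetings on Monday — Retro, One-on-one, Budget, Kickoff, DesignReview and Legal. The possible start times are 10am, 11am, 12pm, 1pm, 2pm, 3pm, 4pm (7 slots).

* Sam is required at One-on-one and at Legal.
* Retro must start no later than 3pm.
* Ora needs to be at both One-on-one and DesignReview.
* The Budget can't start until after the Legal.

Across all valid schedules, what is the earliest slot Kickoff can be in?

10am

Kickoff at 10am is achievable: Budget -> 11am, DesignReview -> 10am, Retro -> 10am, One-on-one -> 11am, Kickoff -> 10am, Legal -> 10am.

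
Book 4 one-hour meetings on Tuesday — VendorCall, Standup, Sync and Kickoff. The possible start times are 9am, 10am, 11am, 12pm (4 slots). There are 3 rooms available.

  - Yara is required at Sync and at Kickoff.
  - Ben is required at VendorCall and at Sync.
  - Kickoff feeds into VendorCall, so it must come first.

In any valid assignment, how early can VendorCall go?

10am

Precedence pushes VendorCall to at least 10am.
VendorCall at 10am is achievable: Sync -> 11am; VendorCall -> 10am; Kickoff -> 9am; Standup -> 9am.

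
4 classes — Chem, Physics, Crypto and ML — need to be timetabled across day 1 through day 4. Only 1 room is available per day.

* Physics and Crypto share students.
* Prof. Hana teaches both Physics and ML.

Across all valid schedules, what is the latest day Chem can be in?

Chem at day 4 is achievable: Physics -> day 1, Chem -> day 4, ML -> day 3, Crypto -> day 2.

day 4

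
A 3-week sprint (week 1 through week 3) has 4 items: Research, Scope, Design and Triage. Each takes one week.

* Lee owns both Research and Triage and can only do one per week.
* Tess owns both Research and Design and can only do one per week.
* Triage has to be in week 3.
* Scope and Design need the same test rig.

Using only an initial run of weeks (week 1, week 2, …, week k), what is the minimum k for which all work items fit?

Triage can't be placed before week 3, so the schedule must run through at least week 3.
3 works (last occupied week: week 3): for example Design=week 2, Research=week 1, Triage=week 3, Scope=week 1.

3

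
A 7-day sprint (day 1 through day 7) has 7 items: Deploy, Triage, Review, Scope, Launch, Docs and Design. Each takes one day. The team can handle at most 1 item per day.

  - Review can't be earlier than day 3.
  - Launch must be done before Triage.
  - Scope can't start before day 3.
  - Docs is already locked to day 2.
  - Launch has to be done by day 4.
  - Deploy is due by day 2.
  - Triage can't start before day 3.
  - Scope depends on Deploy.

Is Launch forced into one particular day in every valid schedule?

Launch can be day 3 (e.g. Docs -> day 2; Review -> day 6; Launch -> day 3; Triage -> day 4; Deploy -> day 1; Design -> day 7; Scope -> day 5) or day 4 (e.g. Scope in day 3; Deploy in day 1; Design in day 7; Launch in day 4; Triage in day 5; Review in day 6; Docs in day 2).

No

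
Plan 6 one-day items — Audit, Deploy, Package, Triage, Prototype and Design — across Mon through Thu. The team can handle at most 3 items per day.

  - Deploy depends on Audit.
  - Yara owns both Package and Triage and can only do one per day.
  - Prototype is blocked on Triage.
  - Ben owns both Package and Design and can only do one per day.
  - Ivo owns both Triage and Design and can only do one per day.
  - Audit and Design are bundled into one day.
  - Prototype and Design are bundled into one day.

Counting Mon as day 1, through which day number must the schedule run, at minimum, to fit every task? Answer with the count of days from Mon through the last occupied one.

The precedence chain requires at least 3 distinct days.
With at most 3 per day and 6 tasks, at least 2 days are needed.
3 works (last occupied day: Wed): for example Design=Tue, Audit=Tue, Deploy=Wed, Triage=Mon, Prototype=Tue, Package=Wed.

3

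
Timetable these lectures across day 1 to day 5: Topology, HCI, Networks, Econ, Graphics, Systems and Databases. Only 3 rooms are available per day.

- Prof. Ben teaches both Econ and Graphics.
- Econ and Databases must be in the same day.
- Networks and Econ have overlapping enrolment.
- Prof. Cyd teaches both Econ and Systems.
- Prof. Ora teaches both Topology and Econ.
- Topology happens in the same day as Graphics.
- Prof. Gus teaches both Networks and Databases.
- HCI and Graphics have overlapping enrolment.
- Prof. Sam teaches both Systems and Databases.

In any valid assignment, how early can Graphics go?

day 1

Graphics at day 1 is achievable: Databases=day 2, Econ=day 2, HCI=day 2, Networks=day 1, Systems=day 3, Graphics=day 1, Topology=day 1.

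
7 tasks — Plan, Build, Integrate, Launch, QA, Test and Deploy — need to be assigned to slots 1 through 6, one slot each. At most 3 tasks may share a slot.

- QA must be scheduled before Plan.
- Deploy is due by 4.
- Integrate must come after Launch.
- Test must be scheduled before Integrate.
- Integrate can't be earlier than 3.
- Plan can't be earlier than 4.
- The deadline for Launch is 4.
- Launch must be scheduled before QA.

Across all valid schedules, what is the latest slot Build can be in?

Build at 6 is achievable: Launch=1; Deploy=1; QA=2; Build=6; Test=1; Integrate=3; Plan=4.

6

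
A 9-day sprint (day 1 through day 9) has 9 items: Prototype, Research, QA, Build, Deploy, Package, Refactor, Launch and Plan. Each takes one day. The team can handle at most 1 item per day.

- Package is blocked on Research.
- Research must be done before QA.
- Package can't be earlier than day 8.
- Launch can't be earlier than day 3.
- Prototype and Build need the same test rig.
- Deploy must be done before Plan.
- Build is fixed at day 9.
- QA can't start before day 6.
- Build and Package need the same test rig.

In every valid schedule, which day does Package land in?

Package's window is day 8–day 9.
Build is fixed at day 9, and Package can't share a day with Build.
So Package must be day 8.

day 8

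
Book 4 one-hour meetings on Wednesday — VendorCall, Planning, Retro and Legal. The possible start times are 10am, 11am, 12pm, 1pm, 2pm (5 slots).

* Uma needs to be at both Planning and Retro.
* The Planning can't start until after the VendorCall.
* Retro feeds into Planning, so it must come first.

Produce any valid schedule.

VendorCall -> 10am, Planning -> 11am, Retro -> 10am, Legal -> 10am

Checking: VendorCall(10am) before Planning(11am); Retro(10am) before Planning(11am); Planning(11am) != Retro(10am).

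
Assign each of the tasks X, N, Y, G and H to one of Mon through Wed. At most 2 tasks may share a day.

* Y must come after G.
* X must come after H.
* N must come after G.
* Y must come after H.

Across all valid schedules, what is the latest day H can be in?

Tue

Downstream work caps H at Tue.
H at Tue is achievable: H in Tue; N in Tue; X in Wed; Y in Wed; G in Mon.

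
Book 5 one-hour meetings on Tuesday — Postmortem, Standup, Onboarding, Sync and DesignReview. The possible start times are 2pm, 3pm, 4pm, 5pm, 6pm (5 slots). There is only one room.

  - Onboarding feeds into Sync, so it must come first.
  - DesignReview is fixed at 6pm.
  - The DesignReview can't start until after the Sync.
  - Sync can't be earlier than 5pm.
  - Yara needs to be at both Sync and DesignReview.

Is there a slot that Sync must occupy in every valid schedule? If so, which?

Sync's window is 5pm–6pm.
DesignReview is fixed at 6pm, and Sync can't share a slot with DesignReview.
So Sync must be 5pm.

5pm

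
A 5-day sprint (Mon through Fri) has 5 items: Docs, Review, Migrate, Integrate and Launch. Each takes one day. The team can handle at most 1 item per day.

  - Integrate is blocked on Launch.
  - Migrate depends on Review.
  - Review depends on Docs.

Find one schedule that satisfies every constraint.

Docs -> Mon; Launch -> Thu; Review -> Tue; Integrate -> Fri; Migrate -> Wed

Checking: Launch(Thu) before Integrate(Fri); Docs(Mon) before Review(Tue); Review(Tue) before Migrate(Wed); max 1 per day (cap 1).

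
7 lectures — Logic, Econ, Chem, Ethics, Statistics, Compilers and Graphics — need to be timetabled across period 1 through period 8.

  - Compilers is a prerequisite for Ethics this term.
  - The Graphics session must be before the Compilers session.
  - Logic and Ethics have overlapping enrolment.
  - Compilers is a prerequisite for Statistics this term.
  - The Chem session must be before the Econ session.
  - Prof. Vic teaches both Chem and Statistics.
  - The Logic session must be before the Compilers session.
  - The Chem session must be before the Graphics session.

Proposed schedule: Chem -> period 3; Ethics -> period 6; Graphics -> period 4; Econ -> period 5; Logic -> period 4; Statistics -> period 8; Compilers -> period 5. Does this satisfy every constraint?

The Logic session must be before the Compilers session — holds.
The Chem session must be before the Graphics session — holds.
Compilers is a prerequisite for Statistics this term — holds.
The Chem session must be before the Econ session — holds.
Compilers is a prerequisite for Ethics this term — holds.
Prof. Vic teaches both Chem and Statistics — holds.
The Graphics session must be before the Compilers session — holds.
Logic and Ethics have overlapping enrolment — holds.

Valid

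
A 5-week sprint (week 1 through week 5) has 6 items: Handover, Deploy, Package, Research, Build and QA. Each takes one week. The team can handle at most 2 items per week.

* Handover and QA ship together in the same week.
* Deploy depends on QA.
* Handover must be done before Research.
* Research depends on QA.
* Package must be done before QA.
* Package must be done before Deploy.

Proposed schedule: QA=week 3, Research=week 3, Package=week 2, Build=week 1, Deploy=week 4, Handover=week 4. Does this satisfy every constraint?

No — it violates: Handover must be done before Research

Handover must be done before Research — violated.
Package must be done before QA — holds.
Deploy depends on QA — holds.
Package must be done before Deploy — holds.
The team can handle at most 2 items per week — holds.
Research depends on QA — violated.
Handover and QA ship together in the same week — violated.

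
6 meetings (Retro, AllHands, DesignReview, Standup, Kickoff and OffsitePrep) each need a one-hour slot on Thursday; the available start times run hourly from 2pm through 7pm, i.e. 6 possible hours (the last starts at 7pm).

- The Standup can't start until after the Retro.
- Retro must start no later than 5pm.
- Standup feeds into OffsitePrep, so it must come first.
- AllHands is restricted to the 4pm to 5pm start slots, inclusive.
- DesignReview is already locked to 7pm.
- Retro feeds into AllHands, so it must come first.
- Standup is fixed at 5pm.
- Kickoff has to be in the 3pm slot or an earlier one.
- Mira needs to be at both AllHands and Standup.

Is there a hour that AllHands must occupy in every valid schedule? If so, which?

4pm

AllHands's window is 4pm–5pm.
Standup is fixed at 5pm, and AllHands can't share a hour with Standup.
So AllHands must be 4pm.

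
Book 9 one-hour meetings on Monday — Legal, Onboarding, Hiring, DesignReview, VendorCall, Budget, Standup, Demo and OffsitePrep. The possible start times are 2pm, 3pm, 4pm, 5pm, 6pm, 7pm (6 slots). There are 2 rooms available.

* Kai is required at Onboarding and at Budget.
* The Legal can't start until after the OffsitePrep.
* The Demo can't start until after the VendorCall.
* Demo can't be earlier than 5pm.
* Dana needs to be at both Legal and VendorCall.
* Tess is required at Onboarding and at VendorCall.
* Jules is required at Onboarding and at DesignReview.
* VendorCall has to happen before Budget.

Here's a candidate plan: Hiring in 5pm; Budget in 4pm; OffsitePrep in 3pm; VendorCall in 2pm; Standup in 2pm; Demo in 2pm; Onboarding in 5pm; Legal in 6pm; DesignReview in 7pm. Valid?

The Demo can't start until after the VendorCall — violated.
VendorCall has to happen before Budget — holds.
There are 2 rooms available — violated.
Dana needs to be at both Legal and VendorCall — holds.
Tess is required at Onboarding and at VendorCall — holds.
Kai is required at Onboarding and at Budget — holds.
Demo can't be earlier than 5pm — violated.
Jules is required at Onboarding and at DesignReview — holds.
The Legal can't start until after the OffsitePrep — holds.

Invalid. Demo can't be earlier than 5pm.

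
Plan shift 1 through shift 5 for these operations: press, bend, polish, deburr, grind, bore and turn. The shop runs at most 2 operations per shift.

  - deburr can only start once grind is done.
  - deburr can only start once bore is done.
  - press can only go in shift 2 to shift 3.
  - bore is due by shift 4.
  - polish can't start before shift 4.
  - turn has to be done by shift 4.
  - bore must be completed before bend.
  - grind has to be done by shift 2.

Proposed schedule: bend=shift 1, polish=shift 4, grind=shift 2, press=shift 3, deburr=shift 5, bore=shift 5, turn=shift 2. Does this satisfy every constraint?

deburr can only start once bore is done — violated.
The shop runs at most 2 operations per shift — holds.
grind has to be done by shift 2 — holds.
press can only go in shift 2 to shift 3 — holds.
bore is due by shift 4 — violated.
turn has to be done by shift 4 — holds.
deburr can only start once grind is done — holds.
bore must be completed before bend — violated.
polish can't start before shift 4 — holds.

No — it violates: bore must be completed before bend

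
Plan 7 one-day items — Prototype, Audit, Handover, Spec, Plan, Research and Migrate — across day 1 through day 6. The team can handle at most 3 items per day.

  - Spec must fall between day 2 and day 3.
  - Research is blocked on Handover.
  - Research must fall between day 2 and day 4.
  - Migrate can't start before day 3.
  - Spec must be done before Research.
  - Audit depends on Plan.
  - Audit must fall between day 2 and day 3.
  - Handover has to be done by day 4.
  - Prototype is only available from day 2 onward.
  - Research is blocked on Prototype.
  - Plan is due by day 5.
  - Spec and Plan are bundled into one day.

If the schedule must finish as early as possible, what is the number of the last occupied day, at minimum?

3

The precedence chain requires at least 2 distinct days.
With at most 3 per day and 7 work items, at least 3 days are needed.
Migrate can't be placed before day 3, so the schedule must run through at least day 3.
3 works (last occupied day: day 3): for example Plan in day 2, Audit in day 3, Research in day 3, Spec in day 2, Prototype in day 2, Handover in day 1, Migrate in day 3.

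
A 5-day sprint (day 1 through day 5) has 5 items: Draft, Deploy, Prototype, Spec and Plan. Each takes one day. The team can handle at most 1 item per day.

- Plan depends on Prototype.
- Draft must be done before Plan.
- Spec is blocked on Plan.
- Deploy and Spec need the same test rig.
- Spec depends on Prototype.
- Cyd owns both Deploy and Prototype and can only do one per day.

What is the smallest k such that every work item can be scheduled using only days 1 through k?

5

The precedence chain requires at least 3 distinct days.
With at most 1 per day and 5 work items, at least 5 days are needed.
5 works (last occupied day: day 5): for example Deploy in day 5, Prototype in day 1, Draft in day 2, Plan in day 3, Spec in day 4.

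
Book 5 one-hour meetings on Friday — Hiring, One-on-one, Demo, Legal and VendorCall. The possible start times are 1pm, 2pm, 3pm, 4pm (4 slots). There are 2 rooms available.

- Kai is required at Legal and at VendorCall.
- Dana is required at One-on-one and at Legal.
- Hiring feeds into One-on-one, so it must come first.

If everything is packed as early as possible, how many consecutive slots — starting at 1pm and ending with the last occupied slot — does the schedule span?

The precedence chain requires at least 2 distinct slots.
With at most 2 per slot and 5 meetings, at least 3 slots are needed.
3 works (last occupied slot: 3pm): for example VendorCall -> 2pm, Hiring -> 1pm, Demo -> 1pm, Legal -> 3pm, One-on-one -> 2pm.

3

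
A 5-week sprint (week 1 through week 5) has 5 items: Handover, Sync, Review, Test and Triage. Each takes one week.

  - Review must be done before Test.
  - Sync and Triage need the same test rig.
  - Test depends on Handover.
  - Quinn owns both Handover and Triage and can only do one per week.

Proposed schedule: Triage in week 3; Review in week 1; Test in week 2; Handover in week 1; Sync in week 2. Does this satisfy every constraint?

Valid

Review must be done before Test — holds.
Quinn owns both Handover and Triage and can only do one per week — holds.
Sync and Triage need the same test rig — holds.
Test depends on Handover — holds.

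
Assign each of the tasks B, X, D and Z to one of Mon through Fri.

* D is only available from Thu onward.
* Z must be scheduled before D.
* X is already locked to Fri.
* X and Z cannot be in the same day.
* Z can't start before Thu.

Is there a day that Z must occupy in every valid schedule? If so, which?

Z's window is Thu–Fri.
X is fixed at Fri, and Z can't share a day with X.
So Z must be Thu.

Thu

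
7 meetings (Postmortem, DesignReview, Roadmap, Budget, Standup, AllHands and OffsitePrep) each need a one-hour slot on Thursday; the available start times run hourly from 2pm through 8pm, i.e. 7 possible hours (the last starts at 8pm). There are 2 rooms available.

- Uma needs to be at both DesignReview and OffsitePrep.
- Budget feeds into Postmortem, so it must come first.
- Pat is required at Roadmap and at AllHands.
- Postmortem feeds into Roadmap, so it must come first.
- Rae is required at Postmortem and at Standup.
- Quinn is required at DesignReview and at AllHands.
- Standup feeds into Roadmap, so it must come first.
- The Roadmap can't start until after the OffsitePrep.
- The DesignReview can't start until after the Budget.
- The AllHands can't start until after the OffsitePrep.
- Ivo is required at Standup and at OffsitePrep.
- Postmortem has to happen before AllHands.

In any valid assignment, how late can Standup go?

Downstream work caps Standup at 7pm.
Standup at 7pm is achievable: Postmortem -> 3pm; DesignReview -> 3pm; Standup -> 7pm; OffsitePrep -> 2pm; Budget -> 2pm; Roadmap -> 8pm; AllHands -> 4pm.

7pm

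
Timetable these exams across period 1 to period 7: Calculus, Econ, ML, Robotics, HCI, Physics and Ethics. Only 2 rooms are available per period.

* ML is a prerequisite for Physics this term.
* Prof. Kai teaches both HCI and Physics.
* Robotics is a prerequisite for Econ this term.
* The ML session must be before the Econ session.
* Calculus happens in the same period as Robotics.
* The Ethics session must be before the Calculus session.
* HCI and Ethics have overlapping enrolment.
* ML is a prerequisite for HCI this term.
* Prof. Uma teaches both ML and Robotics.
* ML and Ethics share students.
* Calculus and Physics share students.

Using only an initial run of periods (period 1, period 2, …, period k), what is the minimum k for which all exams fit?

4

The precedence chain requires at least 3 distinct periods.
With at most 2 per period and 7 exams, at least 4 periods are needed.
4 works (last occupied period: period 4): for example HCI=period 4; Econ=period 4; Calculus=period 3; Ethics=period 2; Robotics=period 3; ML=period 1; Physics=period 2.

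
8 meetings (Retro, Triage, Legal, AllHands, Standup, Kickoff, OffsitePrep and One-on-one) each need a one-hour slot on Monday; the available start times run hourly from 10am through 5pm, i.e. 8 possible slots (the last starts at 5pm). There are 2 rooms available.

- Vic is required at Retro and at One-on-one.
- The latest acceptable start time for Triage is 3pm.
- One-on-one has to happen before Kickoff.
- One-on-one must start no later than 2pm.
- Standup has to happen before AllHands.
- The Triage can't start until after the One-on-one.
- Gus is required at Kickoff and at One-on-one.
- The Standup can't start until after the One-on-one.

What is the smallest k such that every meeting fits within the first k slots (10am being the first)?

4 slots

The precedence chain requires at least 3 distinct slots.
With at most 2 per slot and 8 meetings, at least 4 slots are needed.
4 works (last occupied slot: 1pm): for example AllHands=12pm; Standup=11am; One-on-one=10am; Kickoff=12pm; Retro=1pm; Triage=11am; OffsitePrep=1pm; Legal=10am.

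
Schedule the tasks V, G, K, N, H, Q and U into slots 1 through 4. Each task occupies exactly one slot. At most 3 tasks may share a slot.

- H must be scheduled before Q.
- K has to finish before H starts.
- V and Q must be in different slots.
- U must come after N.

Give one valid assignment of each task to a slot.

V in 1, K in 1, H in 2, U in 2, N in 1, Q in 3, G in 2

Checking: K(1) before H(2); N(1) before U(2); H(2) before Q(3); V(1) != Q(3); max 3 per slot (cap 3).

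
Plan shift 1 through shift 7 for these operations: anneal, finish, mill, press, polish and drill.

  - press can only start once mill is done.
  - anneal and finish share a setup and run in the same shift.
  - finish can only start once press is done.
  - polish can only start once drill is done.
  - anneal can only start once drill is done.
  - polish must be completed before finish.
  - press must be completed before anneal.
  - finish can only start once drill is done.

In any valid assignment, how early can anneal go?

shift 3

Precedence pushes anneal to at least shift 3.
anneal at shift 3 is achievable: polish in shift 2; press in shift 2; mill in shift 1; drill in shift 1; anneal in shift 3; finish in shift 3.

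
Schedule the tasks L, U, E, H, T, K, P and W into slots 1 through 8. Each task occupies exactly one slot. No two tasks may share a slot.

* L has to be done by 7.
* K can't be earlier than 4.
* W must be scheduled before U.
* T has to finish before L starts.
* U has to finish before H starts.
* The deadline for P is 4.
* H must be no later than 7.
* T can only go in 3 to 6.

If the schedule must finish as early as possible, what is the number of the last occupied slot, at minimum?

The precedence chain requires at least 3 distinct slots.
With at most 1 per slot and 8 tasks, at least 8 slots are needed.
K can't be placed before 4, so the schedule must run through at least slot 4.
8 works (last occupied slot: 8): for example T -> 3, K -> 4, P -> 1, E -> 8, H -> 7, L -> 5, U -> 6, W -> 2.

8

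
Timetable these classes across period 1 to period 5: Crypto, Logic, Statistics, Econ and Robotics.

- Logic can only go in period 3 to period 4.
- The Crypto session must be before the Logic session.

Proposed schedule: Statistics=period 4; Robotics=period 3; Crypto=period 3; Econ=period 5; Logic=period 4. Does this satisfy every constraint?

Yes

The Crypto session must be before the Logic session — holds.
Logic can only go in period 3 to period 4 — holds.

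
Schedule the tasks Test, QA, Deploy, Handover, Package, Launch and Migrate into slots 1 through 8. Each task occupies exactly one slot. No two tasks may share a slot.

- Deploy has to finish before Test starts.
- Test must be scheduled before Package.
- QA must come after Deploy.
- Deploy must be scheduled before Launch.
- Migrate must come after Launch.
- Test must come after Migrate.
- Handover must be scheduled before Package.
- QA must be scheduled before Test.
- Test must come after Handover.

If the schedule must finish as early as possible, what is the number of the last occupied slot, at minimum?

slot 7

The precedence chain requires at least 5 distinct slots.
With at most 1 per slot and 7 tasks, at least 7 slots are needed.
7 works (last occupied slot: 7): for example Package in 7, Test in 6, Migrate in 5, Launch in 4, Deploy in 1, QA in 2, Handover in 3.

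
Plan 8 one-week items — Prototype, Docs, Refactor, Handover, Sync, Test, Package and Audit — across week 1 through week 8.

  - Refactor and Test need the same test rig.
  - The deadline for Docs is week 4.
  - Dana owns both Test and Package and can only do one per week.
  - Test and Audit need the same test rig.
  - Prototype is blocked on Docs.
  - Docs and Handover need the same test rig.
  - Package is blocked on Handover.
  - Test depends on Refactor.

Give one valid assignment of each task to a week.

Sync in week 1, Handover in week 2, Test in week 2, Refactor in week 1, Docs in week 1, Prototype in week 2, Audit in week 1, Package in week 3

Checking: Docs(week 1) before Prototype(week 2); Handover(week 2) before Package(week 3); Refactor(week 1) before Test(week 2); Test(week 2) != Audit(week 1); Refactor(week 1) != Test(week 2); Docs(week 1) != Handover(week 2); Test(week 2) != Package(week 3); Docs=week 1 in [week 1,week 4].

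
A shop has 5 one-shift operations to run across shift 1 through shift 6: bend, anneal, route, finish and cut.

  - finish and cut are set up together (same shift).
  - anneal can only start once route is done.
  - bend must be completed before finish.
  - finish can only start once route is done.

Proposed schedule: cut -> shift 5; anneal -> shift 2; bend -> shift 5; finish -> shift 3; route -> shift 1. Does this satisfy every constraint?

No — it violates: bend must be completed before finish

anneal can only start once route is done — holds.
finish and cut are set up together (same shift) — violated.
bend must be completed before finish — violated.
finish can only start once route is done — holds.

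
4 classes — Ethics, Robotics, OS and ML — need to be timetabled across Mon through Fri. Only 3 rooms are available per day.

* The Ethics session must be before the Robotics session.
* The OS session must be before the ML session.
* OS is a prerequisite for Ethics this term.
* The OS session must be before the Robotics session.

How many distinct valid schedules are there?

35

Splitting on Ethics: it can be Tue (12), Wed (14), Thu (9). Listing each branch's schedules as (Robotics, OS, ML):
Ethics=Tue: (Wed,Mon,Tue) (Wed,Mon,Wed) (Wed,Mon,Thu) (Wed,Mon,Fri) (Thu,Mon,Tue) (Thu,Mon,Wed) (Thu,Mon,Thu) (Thu,Mon,Fri) (Fri,Mon,Tue) (Fri,Mon,Wed) (Fri,Mon,Thu) (Fri,Mon,Fri) — 12.
Ethics=Wed: (Thu,Mon,Tue) (Thu,Mon,Wed) (Thu,Mon,Thu) (Thu,Mon,Fri) (Thu,Tue,Wed) (Thu,Tue,Thu) (Thu,Tue,Fri) (Fri,Mon,Tue) (Fri,Mon,Wed) (Fri,Mon,Thu) (Fri,Mon,Fri) (Fri,Tue,Wed) (Fri,Tue,Thu) (Fri,Tue,Fri) — 14.
Ethics=Thu: (Fri,Mon,Tue) (Fri,Mon,Wed) (Fri,Mon,Thu) (Fri,Mon,Fri) (Fri,Tue,Wed) (Fri,Tue,Thu) (Fri,Tue,Fri) (Fri,Wed,Thu) (Fri,Wed,Fri) — 9.
Summing: 12 + 14 + 9 = 35.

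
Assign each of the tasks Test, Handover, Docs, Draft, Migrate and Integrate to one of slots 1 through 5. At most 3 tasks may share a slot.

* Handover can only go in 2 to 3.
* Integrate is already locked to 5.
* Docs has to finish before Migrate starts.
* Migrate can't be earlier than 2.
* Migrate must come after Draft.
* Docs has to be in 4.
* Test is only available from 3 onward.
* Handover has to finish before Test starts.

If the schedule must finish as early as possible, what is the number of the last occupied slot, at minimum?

slot 5

The precedence chain requires at least 2 distinct slots.
With at most 3 per slot and 6 tasks, at least 2 slots are needed.
Integrate can't be placed before 5, so the schedule must run through at least slot 5.
5 works (last occupied slot: 5): for example Migrate in 5, Integrate in 5, Handover in 2, Draft in 1, Docs in 4, Test in 3.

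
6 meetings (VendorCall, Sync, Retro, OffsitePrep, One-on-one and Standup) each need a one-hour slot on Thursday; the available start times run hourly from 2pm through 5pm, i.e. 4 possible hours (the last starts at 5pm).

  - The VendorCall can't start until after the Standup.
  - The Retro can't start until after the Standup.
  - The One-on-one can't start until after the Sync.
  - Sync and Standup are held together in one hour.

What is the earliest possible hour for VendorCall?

Precedence pushes VendorCall to at least 3pm.
VendorCall at 3pm is achievable: Sync=2pm, Retro=3pm, Standup=2pm, OffsitePrep=2pm, VendorCall=3pm, One-on-one=3pm.

3pm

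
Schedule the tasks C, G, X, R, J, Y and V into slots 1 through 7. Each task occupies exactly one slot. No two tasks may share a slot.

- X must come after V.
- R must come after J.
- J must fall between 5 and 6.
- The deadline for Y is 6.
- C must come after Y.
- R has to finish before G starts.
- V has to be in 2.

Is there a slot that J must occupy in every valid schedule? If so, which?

5

J is available from 5; J's own window allows nothing later than 6; downstream work caps J at 5.
So J is pinned to 5.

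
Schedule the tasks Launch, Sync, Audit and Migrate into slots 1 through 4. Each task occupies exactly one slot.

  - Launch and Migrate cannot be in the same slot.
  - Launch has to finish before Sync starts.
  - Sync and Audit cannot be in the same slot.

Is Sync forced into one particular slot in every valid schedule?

No

Sync can be 2 (e.g. Sync -> 2; Launch -> 1; Migrate -> 2; Audit -> 1) or 3 (e.g. Launch=1, Audit=1, Migrate=2, Sync=3).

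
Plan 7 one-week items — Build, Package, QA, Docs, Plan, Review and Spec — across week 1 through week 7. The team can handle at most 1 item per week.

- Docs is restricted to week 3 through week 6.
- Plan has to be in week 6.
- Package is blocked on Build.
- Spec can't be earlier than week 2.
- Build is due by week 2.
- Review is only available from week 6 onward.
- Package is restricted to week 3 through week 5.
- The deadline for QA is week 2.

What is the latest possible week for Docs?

Docs is available from week 3; Docs's own window allows nothing later than week 6.
Docs at week 5 is achievable: Docs in week 5, Package in week 3, Build in week 1, QA in week 2, Spec in week 4, Review in week 7, Plan in week 6.
Nothing later works — the capacity limit rule out every week after week 5.

week 5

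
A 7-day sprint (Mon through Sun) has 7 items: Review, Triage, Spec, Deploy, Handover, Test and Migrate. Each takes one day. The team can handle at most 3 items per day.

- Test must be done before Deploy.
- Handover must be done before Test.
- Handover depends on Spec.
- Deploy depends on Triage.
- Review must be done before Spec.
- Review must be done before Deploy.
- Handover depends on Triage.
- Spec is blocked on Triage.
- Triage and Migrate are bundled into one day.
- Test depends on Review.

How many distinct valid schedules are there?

Splitting on Review: it can be Mon (21), Tue (11), Wed (3). Listing each branch's schedules as (Triage, Spec, Deploy, Handover, Test, Migrate):
Review=Mon: (Mon,Tue,Fri,Wed,Thu,Mon) (Mon,Tue,Sat,Wed,Thu,Mon) (Mon,Tue,Sat,Wed,Fri,Mon) (Mon,Tue,Sat,Thu,Fri,Mon) (Mon,Tue,Sun,Wed,Thu,Mon) (Mon,Tue,Sun,Wed,Fri,Mon) (Mon,Tue,Sun,Wed,Sat,Mon) (Mon,Tue,Sun,Thu,Fri,Mon) (Mon,Tue,Sun,Thu,Sat,Mon) (Mon,Tue,Sun,Fri,Sat,Mon) (Mon,Wed,Sat,Thu,Fri,Mon) (Mon,Wed,Sun,Thu,Fri,Mon) (Mon,Wed,Sun,Thu,Sat,Mon) (Mon,Wed,Sun,Fri,Sat,Mon) (Mon,Thu,Sun,Fri,Sat,Mon) (Tue,Wed,Sat,Thu,Fri,Tue) (Tue,Wed,Sun,Thu,Fri,Tue) (Tue,Wed,Sun,Thu,Sat,Tue) (Tue,Wed,Sun,Fri,Sat,Tue) (Tue,Thu,Sun,Fri,Sat,Tue) (Wed,Thu,Sun,Fri,Sat,Wed) — 21.
Review=Tue: (Mon,Wed,Sat,Thu,Fri,Mon) (Mon,Wed,Sun,Thu,Fri,Mon) (Mon,Wed,Sun,Thu,Sat,Mon) (Mon,Wed,Sun,Fri,Sat,Mon) (Mon,Thu,Sun,Fri,Sat,Mon) (Tue,Wed,Sat,Thu,Fri,Tue) (Tue,Wed,Sun,Thu,Fri,Tue) (Tue,Wed,Sun,Thu,Sat,Tue) (Tue,Wed,Sun,Fri,Sat,Tue) (Tue,Thu,Sun,Fri,Sat,Tue) (Wed,Thu,Sun,Fri,Sat,Wed) — 11.
Review=Wed: (Mon,Thu,Sun,Fri,Sat,Mon) (Tue,Thu,Sun,Fri,Sat,Tue) (Wed,Thu,Sun,Fri,Sat,Wed) — 3.
Summing: 21 + 11 + 3 = 35.

35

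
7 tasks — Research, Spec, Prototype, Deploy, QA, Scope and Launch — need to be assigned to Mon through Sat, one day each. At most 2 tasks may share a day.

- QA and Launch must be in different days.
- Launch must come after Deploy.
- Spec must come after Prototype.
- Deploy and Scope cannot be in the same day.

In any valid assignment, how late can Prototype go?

Fri

Downstream work caps Prototype at Fri.
Prototype at Fri is achievable: Scope=Tue; Spec=Sat; Launch=Tue; Deploy=Mon; Prototype=Fri; QA=Wed; Research=Mon.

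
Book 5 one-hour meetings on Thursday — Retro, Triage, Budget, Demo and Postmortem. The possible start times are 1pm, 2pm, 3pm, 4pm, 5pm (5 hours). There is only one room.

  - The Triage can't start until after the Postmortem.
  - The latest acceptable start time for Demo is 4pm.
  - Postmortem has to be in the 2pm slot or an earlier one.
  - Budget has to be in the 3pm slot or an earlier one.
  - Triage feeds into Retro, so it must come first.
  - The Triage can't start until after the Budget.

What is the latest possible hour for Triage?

4pm

Precedence pushes Triage to at least 2pm; downstream work caps Triage at 4pm.
Triage at 4pm is achievable: Postmortem -> 1pm, Triage -> 4pm, Budget -> 2pm, Retro -> 5pm, Demo -> 3pm.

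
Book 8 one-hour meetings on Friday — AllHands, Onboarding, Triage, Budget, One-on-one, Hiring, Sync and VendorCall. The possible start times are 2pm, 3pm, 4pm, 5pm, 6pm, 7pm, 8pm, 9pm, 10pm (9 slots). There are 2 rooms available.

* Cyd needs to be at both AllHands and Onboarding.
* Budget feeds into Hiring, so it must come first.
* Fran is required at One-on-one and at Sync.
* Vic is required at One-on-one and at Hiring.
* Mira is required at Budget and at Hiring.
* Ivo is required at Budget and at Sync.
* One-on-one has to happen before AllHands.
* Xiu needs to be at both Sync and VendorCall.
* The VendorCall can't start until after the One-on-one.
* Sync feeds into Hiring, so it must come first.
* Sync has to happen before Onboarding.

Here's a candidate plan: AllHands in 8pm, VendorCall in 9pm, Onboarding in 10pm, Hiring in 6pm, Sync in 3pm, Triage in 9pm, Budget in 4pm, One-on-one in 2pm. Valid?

Xiu needs to be at both Sync and VendorCall — holds.
Budget feeds into Hiring, so it must come first — holds.
Sync feeds into Hiring, so it must come first — holds.
Fran is required at One-on-one and at Sync — holds.
Mira is required at Budget and at Hiring — holds.
Sync has to happen before Onboarding — holds.
There are 2 rooms available — holds.
One-on-one has to happen before AllHands — holds.
Cyd needs to be at both AllHands and Onboarding — holds.
The VendorCall can't start until after the One-on-one — holds.
Vic is required at One-on-one and at Hiring — holds.
Ivo is required at Budget and at Sync — holds.

Valid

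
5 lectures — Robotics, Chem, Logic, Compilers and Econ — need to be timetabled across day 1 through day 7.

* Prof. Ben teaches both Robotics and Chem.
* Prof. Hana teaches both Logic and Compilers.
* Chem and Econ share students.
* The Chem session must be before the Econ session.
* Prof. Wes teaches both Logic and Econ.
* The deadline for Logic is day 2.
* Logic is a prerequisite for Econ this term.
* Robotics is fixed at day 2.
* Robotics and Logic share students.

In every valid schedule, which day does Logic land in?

day 1

Logic's window is day 1–day 2.
Robotics is fixed at day 2, and Logic can't share a day with Robotics.
So Logic must be day 1.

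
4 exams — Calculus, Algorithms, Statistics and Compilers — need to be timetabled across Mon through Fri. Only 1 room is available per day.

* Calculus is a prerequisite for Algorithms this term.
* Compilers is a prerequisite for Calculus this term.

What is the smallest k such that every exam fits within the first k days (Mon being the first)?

4

The precedence chain requires at least 3 distinct days.
With at most 1 per day and 4 exams, at least 4 days are needed.
4 works (last occupied day: Thu): for example Compilers in Mon, Statistics in Thu, Calculus in Tue, Algorithms in Wed.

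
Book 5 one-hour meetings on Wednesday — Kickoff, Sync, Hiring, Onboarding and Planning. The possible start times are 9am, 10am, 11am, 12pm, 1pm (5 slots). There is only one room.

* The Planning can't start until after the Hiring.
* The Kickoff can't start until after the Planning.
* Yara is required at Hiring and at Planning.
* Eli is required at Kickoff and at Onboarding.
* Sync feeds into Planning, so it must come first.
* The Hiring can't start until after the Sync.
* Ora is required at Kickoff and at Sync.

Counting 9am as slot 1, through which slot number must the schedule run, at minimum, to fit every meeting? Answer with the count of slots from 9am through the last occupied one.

The precedence chain requires at least 4 distinct slots.
With at most 1 per slot and 5 meetings, at least 5 slots are needed.
5 works (last occupied slot: 1pm): for example Onboarding=1pm; Sync=9am; Hiring=10am; Kickoff=12pm; Planning=11am.

5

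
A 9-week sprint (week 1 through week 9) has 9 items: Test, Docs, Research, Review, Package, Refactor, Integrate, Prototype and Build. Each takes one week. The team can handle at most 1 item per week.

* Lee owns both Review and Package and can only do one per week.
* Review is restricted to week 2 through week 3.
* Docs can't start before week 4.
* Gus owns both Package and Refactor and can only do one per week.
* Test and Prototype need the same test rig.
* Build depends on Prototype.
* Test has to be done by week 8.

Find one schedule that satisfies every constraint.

Review in week 2; Research in week 6; Integrate in week 9; Refactor in week 8; Build in week 5; Package in week 7; Prototype in week 3; Test in week 1; Docs in week 4

Checking: Prototype(week 3) before Build(week 5); Test(week 1) != Prototype(week 3); Review(week 2) != Package(week 7); Package(week 7) != Refactor(week 8); Test=week 1 in [week 1,week 8]; Review=week 2 in [week 2,week 3]; Docs=week 4 in [week 4,week 9]; max 1 per week (cap 1).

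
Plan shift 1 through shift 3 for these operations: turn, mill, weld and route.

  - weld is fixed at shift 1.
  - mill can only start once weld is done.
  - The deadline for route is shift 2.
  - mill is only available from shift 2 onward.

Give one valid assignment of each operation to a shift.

turn=shift 1, weld=shift 1, mill=shift 2, route=shift 1

Checking: weld(shift 1) before mill(shift 2); weld=shift 1 in [shift 1,shift 1]; route=shift 1 in [shift 1,shift 2]; mill=shift 2 in [shift 2,shift 3].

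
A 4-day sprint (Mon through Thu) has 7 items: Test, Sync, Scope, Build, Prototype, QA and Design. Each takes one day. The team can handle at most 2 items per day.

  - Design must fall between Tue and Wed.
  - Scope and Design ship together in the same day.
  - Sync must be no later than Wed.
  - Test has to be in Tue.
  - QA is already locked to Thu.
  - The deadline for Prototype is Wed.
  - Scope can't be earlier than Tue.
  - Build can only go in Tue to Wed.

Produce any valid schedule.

QA in Thu, Design in Wed, Scope in Wed, Build in Tue, Prototype in Mon, Sync in Mon, Test in Tue

Checking: Scope = Design = Wed; Scope=Wed in [Tue,Thu]; Prototype=Mon in [Mon,Wed]; QA=Thu in [Thu,Thu]; Design=Wed in [Tue,Wed]; Test=Tue in [Tue,Tue]; Build=Tue in [Tue,Wed]; Sync=Mon in [Mon,Wed]; max 2 per day (cap 2).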